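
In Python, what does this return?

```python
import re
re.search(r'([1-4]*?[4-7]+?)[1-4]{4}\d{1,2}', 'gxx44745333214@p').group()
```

'44745333214'

Pattern: zero or more of a character in [1-4] (lazy), then one or more of a character in [4-7] (lazy) (captured); then exactly 4 of a character in [1-4], then 1 to 2 of a digit.
`search` walks the string left to right and returns the first match it finds.
The match spans [3:14] → '44745333214'.
Captured: group 1 = '44745'.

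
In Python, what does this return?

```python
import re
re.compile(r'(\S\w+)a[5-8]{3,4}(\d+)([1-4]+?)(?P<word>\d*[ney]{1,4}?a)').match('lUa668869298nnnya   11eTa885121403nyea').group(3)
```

This matches a non-whitespace character, then one or more of a word character (captured); then a literal 'a', then 3 to 4 of a character in [5-8]; then one or more of a digit (captured); then one or more of a character in [1-4] (lazy) (captured); then zero or more of a digit, then 1 to 4 of one of [ney] (lazy), then the literal 'a' (captured as 'word').
`re.match` won't scan ahead — the pattern has to work from the very first character.
The match spans [0:17] → 'lUa668869298nnnya'.
Captured: group 1 = 'lU', group 2 = '69', group 3 = '2', group 4 = '98nnnya'.

'2'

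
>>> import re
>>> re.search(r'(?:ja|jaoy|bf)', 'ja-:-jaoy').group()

'ja'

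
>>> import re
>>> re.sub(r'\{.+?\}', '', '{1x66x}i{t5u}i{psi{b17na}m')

A `+?`/`*?`/`{m,n}?` starts at its minimum and grows only as far as needed for what follows to match.
Each match is replaced by ''.

'iim'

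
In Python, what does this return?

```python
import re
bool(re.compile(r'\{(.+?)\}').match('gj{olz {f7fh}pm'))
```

False

`re.match` only tries the pattern at the start of the string.
Here the string doesn't start with a match, so the call returns None, and `bool(None)` is False.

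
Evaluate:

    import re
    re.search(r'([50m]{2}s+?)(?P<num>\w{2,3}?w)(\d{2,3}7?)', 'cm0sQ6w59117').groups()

('m0s', 'Q6w', '591')

This matches exactly 2 of one of [50m], then one or more of a literal 's' (lazy) (captured); then 2 to 3 of a word character (lazy), then the literal 'w' (captured as 'num'); then 2 to 3 of a digit, then optionally the literal '7' (captured).
`re.search` scans for the first position where the pattern succeeds.
The match spans [1:10] → 'm0sQ6w591'.
Captured: group 1 = 'm0s', group 2 = 'Q6w', group 3 = '591'.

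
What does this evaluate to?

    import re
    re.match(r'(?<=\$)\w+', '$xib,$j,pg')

The lookaround is zero-width — it requires the adjacent text to match without consuming it, so the asserted text isn't part of the match.
`re.match` won't scan ahead — the pattern has to work from the very first character.
Here the string doesn't start with a match, so the call returns None.

None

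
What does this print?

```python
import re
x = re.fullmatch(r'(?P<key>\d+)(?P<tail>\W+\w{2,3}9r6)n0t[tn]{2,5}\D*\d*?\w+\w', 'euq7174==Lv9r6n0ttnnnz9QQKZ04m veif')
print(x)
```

This matches one or more of a digit (captured as 'key'); then one or more of a non-word character, then 2 to 3 of a word character, then the literal '9r6' (captured as 'tail'); then the literal 'n0t', then 2 to 5 of one of [tn]; then zero or more of a non-digit; then zero or more of a digit (lazy), then one or more of a word character, then a word character.
`re.fullmatch` is like wrapping the pattern in `^…$` (in single-line mode).
Here the string isn't matched end-to-end, so the call returns None.

None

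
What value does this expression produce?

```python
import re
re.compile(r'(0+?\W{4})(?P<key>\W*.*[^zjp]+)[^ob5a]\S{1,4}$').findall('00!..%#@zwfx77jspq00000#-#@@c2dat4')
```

This matches one or more of the literal '0' (lazy), then exactly 4 of a non-word character (captured); then zero or more of a non-word character, then zero or more of any character, then one or more of any character except [zjp] (captured as 'key'); then any character except [ob5a], then 1 to 4 of a non-whitespace character; then anchored at the end.
With 2 capturing groups, `findall` returns a 2-tuple per match.

[('00!..%', '#@zwfx77jspq00000#-#@@c2da')]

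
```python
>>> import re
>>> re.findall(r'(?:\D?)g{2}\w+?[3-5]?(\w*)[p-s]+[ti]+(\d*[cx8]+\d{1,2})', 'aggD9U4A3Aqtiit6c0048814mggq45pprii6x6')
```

This matches optionally a non-digit (non-capturing group); then exactly 2 of a literal 'g', then one or more of a word character (lazy), then optionally a character in [3-5]; then zero or more of a word character (captured); then one or more of a character in [p-s], then one or more of one of [ti]; then zero or more of a digit, then one or more of one of [cx8], then 1 to 2 of a digit (captured).
Lazy quantifiers expand one character at a time until the remainder of the pattern can match.
Scanning left to right: at [0:38] match 'aggD9U4A3Aqtiit6c0048814mggq45pprii6x6', groups = ('9U4A3Aqtiit6c0048814mggq45pp', '6x6').
Multiple groups make `findall` return tuples — one 2-tuple for the one match.

[('9U4A3Aqtiit6c0048814mggq45pp', '6x6')]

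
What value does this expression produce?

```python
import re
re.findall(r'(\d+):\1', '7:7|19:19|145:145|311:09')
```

['7', '19', '145']

A backreference is literal: `\1` must see the identical characters the first group matched.
`findall` collects group 1 from each match (3 total).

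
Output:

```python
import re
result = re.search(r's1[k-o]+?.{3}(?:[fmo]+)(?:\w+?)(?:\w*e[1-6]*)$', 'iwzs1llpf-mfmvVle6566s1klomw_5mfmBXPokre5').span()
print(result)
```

The pattern matches the literal 's1', then one or more of a character in [k-o] (lazy), then exactly 3 of any character; then one or more of one of [fmo] (non-capturing group); then one or more of a word character (lazy) (non-capturing group); then zero or more of a word character, then the literal 'e', then zero or more of a character in [1-6] (non-capturing group); then anchored at the end.
`re.search` scans for the first position where the pattern succeeds.
The match spans [3:41] → 's1llpf-mfmvVle6566s1klomw_5mfmBXPokre5'.

(3, 41)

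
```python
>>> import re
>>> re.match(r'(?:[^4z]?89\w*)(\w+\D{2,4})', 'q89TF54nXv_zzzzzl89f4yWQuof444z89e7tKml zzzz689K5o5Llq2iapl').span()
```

(0, 43)

`re.match` won't scan ahead — the pattern has to work from the very first character.
The match spans [0:43] → 'q89TF54nXv_zzzzzl89f4yWQuof444z89e7tKml zzz'.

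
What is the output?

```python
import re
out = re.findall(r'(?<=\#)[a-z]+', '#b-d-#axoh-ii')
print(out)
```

['b', 'axoh']

Lookahead/lookbehind check context without consuming it, so the matched span excludes the asserted characters.
Scanning left to right: at [1:2] → 'b'; at [6:10] → 'axoh'.
Since nothing is captured, `findall` lists the 2 matched substrings directly.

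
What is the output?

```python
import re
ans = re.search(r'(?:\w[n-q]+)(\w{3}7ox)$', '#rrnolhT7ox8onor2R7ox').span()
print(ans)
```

This matches a word character, then one or more of a character in [n-q] (non-capturing group); then exactly 3 of a word character, then the literal '7ox' (captured); then anchored at the end.
`re.search` scans for the first position where the pattern succeeds.
The match spans [11:21] → '8onor2R7ox'.
Captured: group 1 = 'r2R7ox'.

(11, 21)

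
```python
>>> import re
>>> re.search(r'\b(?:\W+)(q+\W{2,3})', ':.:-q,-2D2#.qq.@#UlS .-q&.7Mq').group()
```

'#.qq.@#'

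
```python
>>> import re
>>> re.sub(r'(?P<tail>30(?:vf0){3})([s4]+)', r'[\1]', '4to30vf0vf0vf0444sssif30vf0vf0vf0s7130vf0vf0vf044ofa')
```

'4to[30vf0vf0vf0]if[30vf0vf0vf0]71[30vf0vf0vf0]ofa'

Each match is replaced using the text its own group 1 captured.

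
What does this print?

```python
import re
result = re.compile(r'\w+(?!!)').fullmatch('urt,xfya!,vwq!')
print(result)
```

None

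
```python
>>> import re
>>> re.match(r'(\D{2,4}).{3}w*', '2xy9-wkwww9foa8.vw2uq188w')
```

`re.match` won't scan ahead — the pattern has to work from the very first character.
Here the pattern fails at index 0, so the call returns None.

None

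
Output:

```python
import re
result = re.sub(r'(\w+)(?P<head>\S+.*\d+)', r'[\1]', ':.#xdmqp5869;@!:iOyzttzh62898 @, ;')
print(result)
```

:.#[xdmqp5869] @, ;

Pattern: one or more of a word character (captured); then one or more of a non-whitespace character, then zero or more of any character, then one or more of a digit (captured as 'head').
Each match is replaced using the text its own group 1 captured.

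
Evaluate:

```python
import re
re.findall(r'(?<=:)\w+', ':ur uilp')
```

Lookahead/lookbehind check context without consuming it, so the matched span excludes the asserted characters.
Scanning left to right: at [1:3] → 'ur'.
With no groups in the pattern, `findall` gives back each whole match — 1 here.

['ur']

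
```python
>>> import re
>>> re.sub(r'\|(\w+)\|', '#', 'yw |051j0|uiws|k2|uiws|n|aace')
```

'yw #uiws#uiws#aace'

Each match is replaced by '#'.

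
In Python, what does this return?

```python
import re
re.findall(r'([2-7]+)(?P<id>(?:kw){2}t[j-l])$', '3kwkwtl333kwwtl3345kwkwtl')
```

This matches one or more of a character in [2-7] (captured); then the literal 'kw' repeated 2 times, then a literal 't', then a character in [j-l] (captured as 'id'); then anchored at the end.
`findall` packs the 2 group values into a tuple for every match.

[('3345', 'kwkwtl')]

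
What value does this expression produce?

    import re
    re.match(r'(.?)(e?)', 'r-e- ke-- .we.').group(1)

'r'

This matches optionally any character (captured); then optionally a literal 'e' (captured).
With `match`, the pattern is implicitly anchored at the beginning.
The match spans [0:1] → 'r'.
Captured: group 1 = 'r', group 2 = ''.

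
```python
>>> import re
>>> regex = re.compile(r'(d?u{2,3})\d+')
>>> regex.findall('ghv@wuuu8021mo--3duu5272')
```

['uuu', 'duu']

The pattern matches optionally a literal 'd', then 2 to 3 of the literal 'u' (captured); then one or more of a digit.
Matches: at [5:12] match 'uuu8021', group 1 = 'uuu'; at [17:24] match 'duu5272', group 1 = 'duu'.
`findall` collects group 1 from each match (2 total).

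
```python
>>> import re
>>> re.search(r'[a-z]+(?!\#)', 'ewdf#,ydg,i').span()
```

`(?!…)`/`(?<!…)` only lets a position through if the neighbouring text does NOT match; no characters are consumed.
`re.search` tries every starting position until one works.
The match spans [0:3] → 'ewd'.

(0, 3)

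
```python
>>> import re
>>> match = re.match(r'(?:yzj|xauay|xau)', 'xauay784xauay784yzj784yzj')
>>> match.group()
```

Branches in `(...|...)` are attempted left-to-right; the first branch that allows the whole pattern to succeed is taken.
`re.match` only tries the pattern at the start of the string.
The match spans [0:5] → 'xauay'.

'xauay'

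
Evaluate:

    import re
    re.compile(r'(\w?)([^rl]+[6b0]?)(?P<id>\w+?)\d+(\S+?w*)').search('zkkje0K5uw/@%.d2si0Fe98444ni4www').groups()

('z', 'kkje0K5uw/@%.d2si0Fe98444n', 'i', 'www')

This matches optionally a word character (captured); then one or more of any character except [rl], then optionally one of [6b0] (captured); then one or more of a word character (lazy) (captured as 'id'); then one or more of a digit; then one or more of a non-whitespace character (lazy), then zero or more of the literal 'w' (captured).
`search` walks the string left to right and returns the first match it finds.
The match spans [0:32] → 'zkkje0K5uw/@%.d2si0Fe98444ni4www'.
Captured: group 1 = 'z', group 2 = 'kkje0K5uw/@%.d2si0Fe98444n', group 3 = 'i', group 4 = 'www'.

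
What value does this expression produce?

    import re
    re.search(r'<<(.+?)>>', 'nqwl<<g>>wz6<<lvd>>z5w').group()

'<<g>>'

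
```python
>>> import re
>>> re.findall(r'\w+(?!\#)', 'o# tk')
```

['tk']

The negative lookaround is zero-width — it rules out positions where the adjacent text would match, without consuming anything.
Matches: at [3:5] → 'tk'.
Since nothing is captured, `findall` lists the 1 matched substring directly.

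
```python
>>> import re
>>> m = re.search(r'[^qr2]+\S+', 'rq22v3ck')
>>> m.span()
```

Pattern: one or more of any character except [qr2]; then one or more of a non-whitespace character.
The match spans [4:8] → 'v3ck'.

(4, 8)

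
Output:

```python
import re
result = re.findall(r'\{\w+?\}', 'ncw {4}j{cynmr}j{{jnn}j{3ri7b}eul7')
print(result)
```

['{4}', '{cynmr}', '{jnn}', '{3ri7b}']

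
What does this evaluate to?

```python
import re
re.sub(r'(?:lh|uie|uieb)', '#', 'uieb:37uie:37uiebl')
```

Alternation isn't longest-match — the leftmost alternative that fits at this position is chosen.
Matches: at [0:3] → 'uie'; at [7:10] → 'uie'; at [13:16] → 'uie'.
`sub` substitutes '#' at each match site.

'#b:37#:37#bl'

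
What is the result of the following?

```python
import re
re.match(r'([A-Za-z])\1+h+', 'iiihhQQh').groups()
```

After group 1 captures some text, `\1` only succeeds where that same text appears again.
`re.match` only tries the pattern at the start of the string.
The match spans [0:5] → 'iiihh'.
Captured: group 1 = 'i'.

('i',)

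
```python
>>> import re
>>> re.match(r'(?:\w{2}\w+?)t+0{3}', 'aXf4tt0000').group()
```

'aXf4tt000'

This matches exactly 2 of a word character, then one or more of a word character (lazy) (non-capturing group); then one or more of the literal 't', then exactly 3 of the literal '0'.
`re.match` won't scan ahead — the pattern has to work from the very first character.
The match spans [0:9] → 'aXf4tt000'.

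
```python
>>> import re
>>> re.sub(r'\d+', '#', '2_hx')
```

The pattern matches one or more of a digit.
`sub` substitutes '#' at each match site.

'#_hx'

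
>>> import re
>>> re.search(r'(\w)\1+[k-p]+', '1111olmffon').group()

'1111olm'

`\1` has to match the exact text group 1 already captured.
The match spans [0:7] → '1111olm'.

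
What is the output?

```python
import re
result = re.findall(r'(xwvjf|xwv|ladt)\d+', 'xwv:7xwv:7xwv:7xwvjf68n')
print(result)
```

['xwvjf']

With a single group, `findall` returns only what that group captured — 1 item.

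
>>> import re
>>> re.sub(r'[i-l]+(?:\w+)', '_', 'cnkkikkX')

Pattern: one or more of a character in [i-l]; then one or more of a word character (non-capturing group).
Matches: at [2:8] → 'kkikkX'.
`sub` substitutes '_' at each match site.

'cn_'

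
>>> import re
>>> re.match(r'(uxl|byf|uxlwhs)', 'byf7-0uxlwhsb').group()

'byf'

`re.match` only tries the pattern at the start of the string.
The match spans [0:3] → 'byf'.
Captured: group 1 = 'byf'.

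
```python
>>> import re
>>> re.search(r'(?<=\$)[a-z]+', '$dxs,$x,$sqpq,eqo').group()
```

The `(?=…)`/`(?<=…)` assertion just peeks at neighbouring text; it doesn't advance the match position.
The match spans [1:4] → 'dxs'.

'dxs'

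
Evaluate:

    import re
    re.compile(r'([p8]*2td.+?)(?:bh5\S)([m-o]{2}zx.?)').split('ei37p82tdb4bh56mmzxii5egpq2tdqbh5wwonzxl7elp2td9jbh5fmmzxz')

The group in the pattern means `split` returns the separators' captures alongside the pieces.

['ei37', 'p82tdb4', 'mmzxi', 'i5egpq', '2tdqbh5wwonzxl7elp2td9j', 'mmzxz', '']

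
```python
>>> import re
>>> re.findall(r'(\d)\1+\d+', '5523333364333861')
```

After group 1 captures some text, `\1` only succeeds where that same text appears again.
Walking the string: at [0:16] match '5523333364333861', group 1 = '5'.
One capturing group, so `findall` returns just the captured substring from the one match — 1 in all.

['5']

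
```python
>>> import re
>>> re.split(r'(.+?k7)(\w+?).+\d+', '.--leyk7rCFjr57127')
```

['', '.--leyk7', 'r', '']

The group in the pattern means `split` returns the separators' captures alongside the pieces.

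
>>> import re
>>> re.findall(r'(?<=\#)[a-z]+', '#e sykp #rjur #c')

['e', 'rjur', 'c']

The lookaround is zero-width — it requires the adjacent text to match without consuming it, so the asserted text isn't part of the match.
No capturing groups, so `findall` returns the 3 full match strings.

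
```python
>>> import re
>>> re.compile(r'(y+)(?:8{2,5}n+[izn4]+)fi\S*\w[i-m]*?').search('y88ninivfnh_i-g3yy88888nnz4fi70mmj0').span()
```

Pattern: one or more of a literal 'y' (captured); then 2 to 5 of a literal '8', then one or more of the literal 'n', then one or more of one of [izn4] (non-capturing group); then the literal 'fi', then zero or more of a non-whitespace character, then a word character; then zero or more of a character in [i-m] (lazy).
The match spans [16:35] → 'yy88888nnz4fi70mmj0'.

(16, 35)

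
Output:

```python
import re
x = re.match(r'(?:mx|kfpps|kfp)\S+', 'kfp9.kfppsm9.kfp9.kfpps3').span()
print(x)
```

`re.match` won't scan ahead — the pattern has to work from the very first character.
The match spans [0:24] → 'kfp9.kfppsm9.kfp9.kfpps3'.

(0, 24)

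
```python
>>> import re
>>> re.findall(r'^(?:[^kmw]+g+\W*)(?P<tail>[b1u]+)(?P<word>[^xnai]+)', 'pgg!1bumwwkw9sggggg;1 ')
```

[('1bu', 'mwwkw9sggggg;1 ')]

Pattern: anchored at the start of the string; then one or more of any character except [kmw], then one or more of a literal 'g', then zero or more of a non-word character (non-capturing group); then one or more of one of [b1u] (captured as 'tail'); then one or more of any character except [xnai] (captured as 'word').
Scanning left to right: at [0:22] match 'pgg!1bumwwkw9sggggg;1 ', groups = ('1bu', 'mwwkw9sggggg;1 ').
Multiple groups make `findall` return tuples — one 2-tuple for the one match.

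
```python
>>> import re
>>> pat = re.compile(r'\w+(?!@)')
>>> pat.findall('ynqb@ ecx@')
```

['ynq', 'ec']

Because the assertion is negative and zero-width, positions next to the forbidden text are skipped.
Walking the string: at [0:3] → 'ynq'; at [6:8] → 'ec'.
`findall` yields the raw match text (2 of them) because the pattern has no groups.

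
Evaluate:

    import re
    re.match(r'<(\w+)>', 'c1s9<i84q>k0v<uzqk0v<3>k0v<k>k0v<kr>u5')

None

`re.match` only tries the pattern at the start of the string.
Here the string doesn't start with a match, so the call returns None.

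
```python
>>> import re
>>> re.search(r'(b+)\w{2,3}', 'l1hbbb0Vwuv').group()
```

The pattern matches one or more of a literal 'b' (captured); then 2 to 3 of a word character.
The match spans [3:9] → 'bbb0Vw'.

'bbb0Vw'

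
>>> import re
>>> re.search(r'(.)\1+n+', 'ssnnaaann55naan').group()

'ssnn'

A backreference is literal: `\1` must see the identical characters the first group matched.
`re.search` tries every starting position until one works.
The match spans [0:4] → 'ssnn'.
Captured: group 1 = 's'.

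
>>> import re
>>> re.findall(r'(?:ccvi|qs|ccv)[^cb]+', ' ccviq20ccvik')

['ccviq20', 'ccvik']

Scanning left to right: at [1:8] → 'ccviq20'; at [8:13] → 'ccvik'.
No capturing groups, so `findall` returns the 2 full match strings.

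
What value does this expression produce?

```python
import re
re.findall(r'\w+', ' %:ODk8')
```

['ODk8']

With no groups in the pattern, `findall` gives back each whole match — 1 here.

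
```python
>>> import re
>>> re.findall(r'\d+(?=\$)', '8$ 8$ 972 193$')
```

['8', '8', '193']

The lookaround is zero-width — it requires the adjacent text to match without consuming it, so the asserted text isn't part of the match.
No capturing groups, so `findall` returns the 3 full match strings.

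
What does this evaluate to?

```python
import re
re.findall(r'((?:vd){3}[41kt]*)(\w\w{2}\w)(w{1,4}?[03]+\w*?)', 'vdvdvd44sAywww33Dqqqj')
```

[('vdvdvd44', 'sAyw', 'ww33')]

The pattern matches the literal 'vd' repeated 3 times, then zero or more of one of [41kt] (captured); then a word character, then exactly 2 of a word character, then a word character (captured); then 1 to 4 of the literal 'w' (lazy), then one or more of one of [03], then zero or more of a word character (lazy) (captured).
A non-greedy quantifier consumes as few characters as it can — just enough that the remainder of the pattern still matches from where it stops; whatever follows it matches normally.
Scanning left to right: at [0:16] match 'vdvdvd44sAywww33', groups = ('vdvdvd44', 'sAyw', 'ww33').
3 groups means the one result is a tuple of 3 captured strings — 1 here.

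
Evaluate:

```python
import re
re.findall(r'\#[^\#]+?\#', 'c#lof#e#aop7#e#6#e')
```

['#lof#', '#aop7#', '#6#']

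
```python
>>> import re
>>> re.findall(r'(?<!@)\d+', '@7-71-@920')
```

`(?!…)`/`(?<!…)` only lets a position through if the neighbouring text does NOT match; no characters are consumed.
Matches: at [3:5] → '71'; at [8:10] → '20'.
`findall` yields the raw match text (2 of them) because the pattern has no groups.

['71', '20']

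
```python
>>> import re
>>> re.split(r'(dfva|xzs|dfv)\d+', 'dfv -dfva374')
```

['dfv -', 'dfva', '']

Matches to split on: at [5:12] → 'dfva374'.
`re.split` interleaves the captured-group text with the surrounding fragments.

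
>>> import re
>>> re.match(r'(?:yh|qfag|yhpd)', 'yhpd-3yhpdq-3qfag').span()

(0, 2)

Alternation isn't longest-match — the leftmost alternative that fits at this position is chosen.
With `match`, the pattern is implicitly anchored at the beginning.
The match spans [0:2] → 'yh'.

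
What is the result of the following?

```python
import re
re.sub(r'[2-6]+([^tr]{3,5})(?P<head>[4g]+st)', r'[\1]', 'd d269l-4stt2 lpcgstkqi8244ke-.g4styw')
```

'd d[9l-]t[ lpc]kqi8[ke-.g]yw'

The pattern matches one or more of a character in [2-6]; then 3 to 5 of any character except [tr] (captured); then one or more of one of [4g], then the literal 'st' (captured as 'head').
Matches: at [3:11] → '269l-4st'; at [12:20] → '2 lpcgst'; at [24:35] → '244ke-.g4st'.
Each match is replaced using the text its own group 1 captured.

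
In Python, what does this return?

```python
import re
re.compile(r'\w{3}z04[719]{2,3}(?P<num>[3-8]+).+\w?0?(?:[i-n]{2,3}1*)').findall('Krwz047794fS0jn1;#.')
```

['4']

`findall` collects group 1 from the one match (1 total).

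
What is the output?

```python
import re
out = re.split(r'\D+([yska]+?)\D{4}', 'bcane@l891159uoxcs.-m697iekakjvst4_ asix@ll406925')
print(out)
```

['', 'a', '891159uoxcs.-m697', 'k', '4', 's', 'l406925']

The group in the pattern means `split` returns the separators' captures alongside the pieces.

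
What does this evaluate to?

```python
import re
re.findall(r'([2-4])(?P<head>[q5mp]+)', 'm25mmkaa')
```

This matches a character in [2-4] (captured); then one or more of one of [q5mp] (captured as 'head').
Matches: at [1:5] match '25mm', groups = ('2', '5mm').
Multiple groups make `findall` return tuples — one 2-tuple for the one match.

[('2', '5mm')]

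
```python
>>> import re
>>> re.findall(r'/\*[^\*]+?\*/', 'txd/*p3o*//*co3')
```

['/*p3o*/']

With no groups in the pattern, `findall` gives back each whole match — 1 here.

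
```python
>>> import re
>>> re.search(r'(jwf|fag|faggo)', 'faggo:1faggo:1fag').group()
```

Alternation tries branches left to right and keeps the first one that lets the overall match succeed at that position.
`search` walks the string left to right and returns the first match it finds.
The match spans [0:3] → 'fag'.
Captured: group 1 = 'fag'.

'fag'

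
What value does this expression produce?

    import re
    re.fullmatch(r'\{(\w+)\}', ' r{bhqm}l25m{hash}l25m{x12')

`re.fullmatch` requires the pattern to consume the entire string.
Here there's no way to consume every character, so the call returns None.

None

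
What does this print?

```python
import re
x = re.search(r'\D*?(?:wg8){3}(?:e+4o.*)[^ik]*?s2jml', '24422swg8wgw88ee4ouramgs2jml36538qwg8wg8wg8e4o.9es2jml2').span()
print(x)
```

(33, 54)

Pattern: zero or more of a non-digit (lazy), then the literal 'wg8' repeated 3 times; then one or more of the literal 'e', then the literal '4o', then zero or more of any character (non-capturing group); then zero or more of any character except [ik] (lazy), then the literal 's2j', then the literal 'ml'.
The match spans [33:54] → 'qwg8wg8wg8e4o.9es2jml'.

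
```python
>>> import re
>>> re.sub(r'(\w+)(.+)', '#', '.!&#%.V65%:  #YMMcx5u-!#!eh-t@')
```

Pattern: one or more of a word character (captured); then one or more of any character (captured).
Matches: at [6:30] → 'V65%:  #YMMcx5u-!#!eh-t@'.
Every occurrence is swapped for '#'.

'.!&#%.#'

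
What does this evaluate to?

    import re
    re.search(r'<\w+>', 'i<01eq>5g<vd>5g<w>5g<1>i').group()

'<01eq>'

The match spans [1:7] → '<01eq>'.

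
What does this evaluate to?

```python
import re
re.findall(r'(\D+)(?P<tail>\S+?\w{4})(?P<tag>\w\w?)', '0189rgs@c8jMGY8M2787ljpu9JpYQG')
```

Lazy quantifiers expand one character at a time until the remainder of the pattern can match.
`findall` packs the 3 group values into a tuple for every match.

[('rgs@c', '8jMGY', '8M'), ('ljpu', '9JpYQ', 'G')]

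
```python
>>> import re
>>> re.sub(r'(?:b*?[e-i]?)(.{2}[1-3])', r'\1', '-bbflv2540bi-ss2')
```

The pattern matches zero or more of the literal 'b' (lazy), then optionally a character in [e-i] (non-capturing group); then exactly 2 of any character, then a character in [1-3] (captured).
`\1` in the replacement pulls in group 1's text for each match.

'-lv2540bi-ss2'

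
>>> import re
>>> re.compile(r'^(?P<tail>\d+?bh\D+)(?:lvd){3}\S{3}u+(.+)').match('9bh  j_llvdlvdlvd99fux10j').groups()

('9bh  j_l', 'x10j')

The match spans [0:25] → '9bh  j_llvdlvdlvd99fux10j'.
Captured: group 1 = '9bh  j_l', group 2 = 'x10j'.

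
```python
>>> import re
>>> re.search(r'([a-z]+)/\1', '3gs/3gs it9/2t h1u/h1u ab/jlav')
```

None

`\1` has to match the exact text group 1 already captured.
Here no position works, so the call returns None.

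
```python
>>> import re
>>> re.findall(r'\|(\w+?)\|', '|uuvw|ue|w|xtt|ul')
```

['uuvw', 'w']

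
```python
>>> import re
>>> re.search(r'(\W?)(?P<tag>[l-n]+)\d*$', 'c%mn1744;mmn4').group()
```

';mmn4'

The pattern matches optionally a non-word character (captured); then one or more of a character in [l-n] (captured as 'tag'); then zero or more of a digit; then anchored at the end.
The match spans [8:13] → ';mmn4'.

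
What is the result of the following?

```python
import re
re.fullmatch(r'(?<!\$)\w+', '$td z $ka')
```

None

`fullmatch` succeeds only if the pattern covers the string from start to end.
Here the pattern can't cover the whole string, so the call returns None.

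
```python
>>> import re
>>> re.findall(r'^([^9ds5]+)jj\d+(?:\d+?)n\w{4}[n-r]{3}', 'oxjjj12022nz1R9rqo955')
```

['oxj']

With a single group, `findall` returns only what that group captured — 1 item.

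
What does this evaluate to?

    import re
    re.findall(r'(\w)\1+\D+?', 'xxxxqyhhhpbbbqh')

The backreference `\1` re-matches whatever the first group consumed, character for character.
With a single group, `findall` returns only what that group captured — 3 items.

['x', 'h', 'b']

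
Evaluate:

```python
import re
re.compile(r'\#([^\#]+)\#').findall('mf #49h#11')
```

One capturing group, so `findall` returns just the captured substring from the one match — 1 in all.

['49h']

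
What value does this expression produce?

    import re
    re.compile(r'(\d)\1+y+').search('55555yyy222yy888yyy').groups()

`\1` is not a pattern — it's the concrete string captured by group 1, re-applied verbatim.
Unlike `match`, `search` isn't anchored — it looks for the pattern anywhere in the string.
The match spans [0:8] → '55555yyy'.
Captured: group 1 = '5'.

('5',)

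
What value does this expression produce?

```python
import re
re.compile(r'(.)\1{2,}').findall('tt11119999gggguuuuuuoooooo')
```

['1', '9', 'g', 'u', 'o']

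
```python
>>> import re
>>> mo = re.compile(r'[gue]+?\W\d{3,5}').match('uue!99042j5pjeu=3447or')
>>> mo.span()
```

`re.match` only tries the pattern at the start of the string.
The match spans [0:9] → 'uue!99042'.

(0, 9)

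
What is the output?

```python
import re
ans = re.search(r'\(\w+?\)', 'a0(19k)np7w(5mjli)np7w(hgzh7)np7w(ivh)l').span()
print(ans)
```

(2, 7)

The match spans [2:7] → '(19k)'.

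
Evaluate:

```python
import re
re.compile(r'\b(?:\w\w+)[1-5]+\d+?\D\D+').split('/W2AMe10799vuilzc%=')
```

['/', '']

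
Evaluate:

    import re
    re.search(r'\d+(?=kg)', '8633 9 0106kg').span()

Because the assertion is zero-width, the text it checks is not consumed and won't appear in the result.
`re.search` scans for the first position where the pattern succeeds.
The match spans [7:11] → '0106'.

(7, 11)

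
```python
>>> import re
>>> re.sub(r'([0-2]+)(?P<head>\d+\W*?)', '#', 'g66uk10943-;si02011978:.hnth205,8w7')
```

The pattern matches one or more of a character in [0-2] (captured); then one or more of a digit, then zero or more of a non-word character (lazy) (captured as 'head').
Matches: at [5:10] → '10943'; at [14:22] → '02011978'; at [28:31] → '205'.
Every occurrence is swapped for '#'.

'g66uk#-;si#:.hnth#,8w7'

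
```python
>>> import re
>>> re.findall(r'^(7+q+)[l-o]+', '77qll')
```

The pattern matches anchored at the start of the string; then one or more of a literal '7', then one or more of a literal 'q' (captured); then one or more of a character in [l-o].
`findall` collects group 1 from the one match (1 total).

['77q']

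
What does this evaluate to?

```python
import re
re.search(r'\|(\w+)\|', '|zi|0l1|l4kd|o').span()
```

The match spans [0:4] → '|zi|'.

(0, 4)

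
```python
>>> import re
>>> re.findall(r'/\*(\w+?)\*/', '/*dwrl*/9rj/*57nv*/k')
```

One capturing group, so `findall` returns just the captured substring from each match — 2 in all.

['dwrl', '57nv']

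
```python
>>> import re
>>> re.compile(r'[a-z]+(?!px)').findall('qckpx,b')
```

`(?!…)`/`(?<!…)` only lets a position through if the neighbouring text does NOT match; no characters are consumed.
Matches: at [0:5] → 'qckpx'; at [6:7] → 'b'.
No capturing groups, so `findall` returns the 2 full match strings.

['qckpx', 'b']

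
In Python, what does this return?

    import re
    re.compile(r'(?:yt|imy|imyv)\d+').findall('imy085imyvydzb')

Since nothing is captured, `findall` lists the 1 matched substring directly.

['imy085']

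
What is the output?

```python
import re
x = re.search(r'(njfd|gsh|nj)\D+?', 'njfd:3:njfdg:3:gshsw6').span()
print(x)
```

(0, 5)

Alternation tries branches left to right and keeps the first one that lets the overall match succeed at that position.
The match spans [0:5] → 'njfd:'.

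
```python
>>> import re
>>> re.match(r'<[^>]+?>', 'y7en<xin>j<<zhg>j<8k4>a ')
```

`match` is anchored at position 0; if the pattern doesn't fit there, it returns None.
Here the string doesn't start with a match, so the call returns None.

None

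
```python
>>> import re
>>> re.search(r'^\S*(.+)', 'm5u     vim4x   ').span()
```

(0, 16)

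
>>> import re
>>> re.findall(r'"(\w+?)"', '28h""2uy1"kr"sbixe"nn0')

['2uy1', 'sbixe']

Matches: at [4:10] match '"2uy1"', group 1 = '2uy1'; at [12:19] match '"sbixe"', group 1 = 'sbixe'.
Because there's exactly one group, `findall` drops the full match and keeps group 1 from each hit.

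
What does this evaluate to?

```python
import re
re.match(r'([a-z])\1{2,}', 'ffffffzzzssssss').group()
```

`re.match` only tries the pattern at the start of the string.
The match spans [0:6] → 'ffffff'.

'ffffff'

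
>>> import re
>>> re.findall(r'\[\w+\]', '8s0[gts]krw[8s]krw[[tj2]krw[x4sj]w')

Scanning left to right: at [3:8] → '[gts]'; at [11:15] → '[8s]'; at [19:24] → '[tj2]'; at [27:33] → '[x4sj]'.
`findall` yields the raw match text (4 of them) because the pattern has no groups.

['[gts]', '[8s]', '[tj2]', '[x4sj]']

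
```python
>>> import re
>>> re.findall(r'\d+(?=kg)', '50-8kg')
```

The `(?=…)`/`(?<=…)` assertion just peeks at neighbouring text; it doesn't advance the match position.
With no groups in the pattern, `findall` gives back each whole match — 1 here.

['8']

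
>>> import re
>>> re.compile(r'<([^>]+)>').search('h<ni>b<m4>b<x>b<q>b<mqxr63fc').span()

The match spans [1:5] → '<ni>'.

(1, 5)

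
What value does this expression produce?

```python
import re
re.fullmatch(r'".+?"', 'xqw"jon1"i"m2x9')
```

None

`re.fullmatch` is like wrapping the pattern in `^…$` (in single-line mode).
Here the pattern can't cover the whole string, so the call returns None.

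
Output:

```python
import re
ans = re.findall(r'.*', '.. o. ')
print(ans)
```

['.. o. ', '']

No capturing groups, so `findall` returns the 2 full match strings.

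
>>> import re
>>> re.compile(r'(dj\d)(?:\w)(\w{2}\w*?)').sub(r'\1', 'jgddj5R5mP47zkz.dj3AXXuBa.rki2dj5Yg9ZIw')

'jgddj5P47zkz.dj3uBa.rki2dj5ZIw'

A `+?`/`*?`/`{m,n}?` starts at its minimum and grows only as far as needed for what follows to match.
`\1` in the replacement pulls in group 1's text for each match.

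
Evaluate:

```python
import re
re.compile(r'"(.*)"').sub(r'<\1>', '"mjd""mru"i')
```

Matches: at [0:10] → '"mjd""mru"'.
The replacement refers to a captured group, so each match is rewritten using its own captured text.

'<mjd""mru>i'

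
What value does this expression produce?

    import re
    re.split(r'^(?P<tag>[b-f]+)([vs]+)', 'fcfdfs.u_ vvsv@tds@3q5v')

This matches anchored at the start of the string; then one or more of a character in [b-f] (captured as 'tag'); then one or more of one of [vs] (captured).
The group in the pattern means `split` returns the separators' captures alongside the pieces.

['', 'fcfdf', 's', '.u_ vvsv@tds@3q5v']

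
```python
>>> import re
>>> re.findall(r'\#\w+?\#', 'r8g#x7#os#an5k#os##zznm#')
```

Since nothing is captured, `findall` lists the 3 matched substrings directly.

['#x7#', '#an5k#', '#zznm#']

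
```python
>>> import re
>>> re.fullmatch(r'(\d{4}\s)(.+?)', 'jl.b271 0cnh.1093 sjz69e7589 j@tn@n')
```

None

This matches exactly 4 of a digit, then whitespace (captured); then one or more of any character (lazy) (captured).
`re.fullmatch` requires the pattern to consume the entire string.
Here there's no way to consume every character, so the call returns None.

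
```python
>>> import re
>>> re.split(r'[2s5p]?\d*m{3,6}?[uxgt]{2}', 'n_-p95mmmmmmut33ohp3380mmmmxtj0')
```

['n_-', '33oh', 'j0']

Pattern: optionally one of [2s5p], then zero or more of a digit; then 3 to 6 of the literal 'm' (lazy), then exactly 2 of one of [uxgt].
Matches to split on: at [3:14] → 'p95mmmmmmut'; at [18:29] → 'p3380mmmmxt'.
The string is cut at each match, leaving 3 pieces.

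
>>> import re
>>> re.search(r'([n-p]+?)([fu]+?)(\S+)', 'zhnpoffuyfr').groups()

The match spans [2:11] → 'npoffuyfr'.
Captured: group 1 = 'npo', group 2 = 'f', group 3 = 'fuyfr'.

('npo', 'f', 'fuyfr')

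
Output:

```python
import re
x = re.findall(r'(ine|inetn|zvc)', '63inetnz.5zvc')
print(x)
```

['ine', 'zvc']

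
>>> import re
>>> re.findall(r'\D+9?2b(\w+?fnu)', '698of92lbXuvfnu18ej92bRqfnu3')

Pattern: one or more of a non-digit; then optionally the literal '9', then the literal '2b'; then one or more of a word character (lazy), then the literal 'fnu' (captured).
Scanning left to right: at [17:27] match 'ej92bRqfnu', group 1 = 'Rqfnu'.
Because there's exactly one group, `findall` drops the full match and keeps group 1 from the one hit.

['Rqfnu']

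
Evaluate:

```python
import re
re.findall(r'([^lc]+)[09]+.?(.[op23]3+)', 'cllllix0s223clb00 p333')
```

[('ix', '223'), ('b0', 'p333')]

Pattern: one or more of any character except [lc] (captured); then one or more of one of [09]; then optionally any character; then any character, then one of [op23], then one or more of the literal '3' (captured).
Matches: at [5:12] match 'ix0s223', groups = ('ix', '223'); at [14:22] match 'b00 p333', groups = ('b0', 'p333').
`findall` packs the 2 group values into a tuple for every match.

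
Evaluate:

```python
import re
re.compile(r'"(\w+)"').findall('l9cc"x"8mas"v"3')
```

['x', 'v']

`findall` collects group 1 from each match (2 total).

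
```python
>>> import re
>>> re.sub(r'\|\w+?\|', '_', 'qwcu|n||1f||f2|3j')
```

Matches: at [4:7] → '|n|'; at [7:11] → '|1f|'; at [11:15] → '|f2|'.
`sub` substitutes '_' at each match site.

'qwcu___3j'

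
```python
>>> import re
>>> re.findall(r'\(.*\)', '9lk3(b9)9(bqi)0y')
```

Scanning left to right: at [4:14] → '(b9)9(bqi)'.
`findall` yields the raw match text (1 of them) because the pattern has no groups.

['(b9)9(bqi)']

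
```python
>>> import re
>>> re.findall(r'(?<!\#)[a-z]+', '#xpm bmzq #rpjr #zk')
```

The negative lookaround is zero-width — it rules out positions where the adjacent text would match, without consuming anything.
Since nothing is captured, `findall` lists the 4 matched substrings directly.

['pm', 'bmzq', 'pjr', 'k']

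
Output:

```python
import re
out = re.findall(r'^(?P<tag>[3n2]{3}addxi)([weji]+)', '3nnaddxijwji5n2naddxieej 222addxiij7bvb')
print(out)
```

[('3nnaddxi', 'jwji')]

With 2 capturing groups, `findall` returns a 2-tuple per match.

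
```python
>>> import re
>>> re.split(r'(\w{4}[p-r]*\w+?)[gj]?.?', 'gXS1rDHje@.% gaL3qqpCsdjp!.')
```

Pattern: exactly 4 of a word character, then zero or more of a character in [p-r], then one or more of a word character (lazy) (captured); then optionally one of [gj], then optionally any character.
Matches to split on: at [0:7] → 'gXS1rDH'; at [13:22] → 'gaL3qqpCs'.
The group in the pattern means `split` returns the separators' captures alongside the pieces.

['', 'gXS1rD', 'je@.% ', 'gaL3qqpC', 'djp!.']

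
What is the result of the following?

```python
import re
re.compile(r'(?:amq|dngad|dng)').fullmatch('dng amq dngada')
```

None

For `fullmatch`, every character of the input must be accounted for by the pattern.
Here there's no way to consume every character, so the call returns None.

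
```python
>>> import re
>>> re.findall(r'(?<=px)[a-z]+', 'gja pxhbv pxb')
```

['hbv', 'b']

The positive lookaround only admits positions where the adjacent text matches; those characters stay outside the span.
Walking the string: at [6:9] → 'hbv'; at [12:13] → 'b'.
`findall` yields the raw match text (2 of them) because the pattern has no groups.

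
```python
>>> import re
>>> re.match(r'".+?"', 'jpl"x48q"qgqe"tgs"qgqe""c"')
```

None

`re.match` only tries the pattern at the start of the string.
Here position 0 doesn't satisfy it, so the call returns None.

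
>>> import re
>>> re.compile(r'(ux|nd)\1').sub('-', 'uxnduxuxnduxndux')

'uxnd-nduxndux'

The backreference `\1` re-matches whatever the first group consumed, character for character.
Every occurrence is swapped for '-'.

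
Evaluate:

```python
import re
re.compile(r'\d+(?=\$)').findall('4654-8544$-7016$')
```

['8544', '7016']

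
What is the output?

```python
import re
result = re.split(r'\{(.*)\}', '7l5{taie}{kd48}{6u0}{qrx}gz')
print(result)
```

Matches to split on: at [3:25] → '{taie}{kd48}{6u0}{qrx}'.
`re.split` interleaves the captured-group text with the surrounding fragments.

['7l5', 'taie}{kd48}{6u0}{qrx', 'gz']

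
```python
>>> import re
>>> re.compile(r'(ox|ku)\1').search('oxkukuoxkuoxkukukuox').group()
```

'kuku'

`\1` has to match the exact text group 1 already captured.
The match spans [2:6] → 'kuku'.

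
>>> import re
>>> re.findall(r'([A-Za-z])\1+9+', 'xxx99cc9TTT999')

['x', 'c', 'T']

A backreference is literal: `\1` must see the identical characters the first group matched.
Matches: at [0:5] match 'xxx99', group 1 = 'x'; at [5:8] match 'cc9', group 1 = 'c'; at [8:14] match 'TTT999', group 1 = 'T'.
Because there's exactly one group, `findall` drops the full match and keeps group 1 from each hit.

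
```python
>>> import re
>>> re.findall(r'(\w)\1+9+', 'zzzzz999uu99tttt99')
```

['z', 'u', 't']

The backreference `\1` re-matches whatever the first group consumed, character for character.
Scanning left to right: at [0:8] match 'zzzzz999', group 1 = 'z'; at [8:12] match 'uu99', group 1 = 'u'; at [12:18] match 'tttt99', group 1 = 't'.
`findall` collects group 1 from each match (3 total).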